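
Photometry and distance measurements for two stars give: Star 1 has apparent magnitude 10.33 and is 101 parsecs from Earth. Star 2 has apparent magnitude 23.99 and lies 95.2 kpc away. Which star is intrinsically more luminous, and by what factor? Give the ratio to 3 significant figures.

Star 1: M = m − 5 log₁₀ d + 5 = 10.33 − 5·2.0043 + 5 = 5.308
Star 2: d = 95.2 kpc = 95200 pc
Star 2: M = m − 5 log₁₀ d + 5 = 23.99 − 5·4.9786 + 5 = 4.097
ΔM = M_1 − M_2 = 5.308 − (4.097) = 1.212; smaller M is more luminous → Star 2.
L ratio = 10^(0.4 |ΔM|) = 10^0.485 = 3.052

Star 2 is more luminous, by a factor of 3.05.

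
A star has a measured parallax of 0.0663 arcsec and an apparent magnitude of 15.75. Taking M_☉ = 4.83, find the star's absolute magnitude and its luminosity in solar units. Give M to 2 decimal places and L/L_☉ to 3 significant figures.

M ≈ 14.86; L/L_☉ ≈ 9.75×10^-5

d = 1/p = 1/0.0663″ = 15.08 pc
M = m − 5 log₁₀ d + 5 = 15.75 − 5·1.1785 + 5 = 14.858
M − M_☉ = 14.858 − 4.83 = 10.028
L/L_☉ = 10^(−0.4 × 10.028) = 9.749×10^-5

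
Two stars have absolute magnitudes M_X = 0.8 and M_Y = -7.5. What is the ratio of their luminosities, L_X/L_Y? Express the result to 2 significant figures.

ΔM = M_X − M_Y = 8.3
L_X/L_Y = 10^(−0.4 ΔM) = 10^-3.320 = 4.786×10^-4

L_X/L_Y ≈ 4.8×10^-4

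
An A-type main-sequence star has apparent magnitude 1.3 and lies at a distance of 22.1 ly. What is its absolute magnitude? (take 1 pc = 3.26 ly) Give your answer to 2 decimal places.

d = 22.1 ly / 3.26 = 6.779 pc
5 log₁₀(d/10 pc) = 5 log₁₀(6.779) − 5 = -0.844
M = m − 5 log₁₀(d/10) = 1.3 + 0.844 = 2.144

M ≈ 2.14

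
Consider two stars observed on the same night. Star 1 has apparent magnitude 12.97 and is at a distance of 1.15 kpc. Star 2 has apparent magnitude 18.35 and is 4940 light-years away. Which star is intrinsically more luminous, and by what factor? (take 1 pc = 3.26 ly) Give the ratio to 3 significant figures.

Star 1: d = 1.15 kpc = 1150 pc
Star 1: M = m − 5 log₁₀ d + 5 = 12.97 − 5·3.0607 + 5 = 2.667
Star 2: d = 4940 ly / 3.26 = 1515 pc
Star 2: M = m − 5 log₁₀ d + 5 = 18.35 − 5·3.1805 + 5 = 7.447
ΔM = M_1 − M_2 = 2.667 − (7.447) = -4.781; smaller M is more luminous → Star 1.
L ratio = 10^(0.4 |ΔM|) = 10^1.912 = 81.73

Star 1 is more luminous, by a factor of 81.7.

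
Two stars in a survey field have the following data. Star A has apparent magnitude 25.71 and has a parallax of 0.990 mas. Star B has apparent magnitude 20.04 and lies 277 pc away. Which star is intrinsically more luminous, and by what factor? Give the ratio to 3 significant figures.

Star A: p = 0.990 mas = 9.90×10^-4″ → d = 1/p = 1010 pc
Star A: M = m − 5 log₁₀ d + 5 = 25.71 − 5·3.0044 + 5 = 15.688
Star B: M = m − 5 log₁₀ d + 5 = 20.04 − 5·2.4425 + 5 = 12.828
ΔM = M_A − M_B = 15.688 − (12.828) = 2.861; smaller M is more luminous → Star B.
L ratio = 10^(0.4 |ΔM|) = 10^1.144 = 13.94

Star B is more luminous, by a factor of 13.9.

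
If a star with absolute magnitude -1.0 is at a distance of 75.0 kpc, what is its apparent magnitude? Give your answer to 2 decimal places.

m ≈ 18.38

d = 75.0 kpc = 75000 pc
m = M + 5 log₁₀ d − 5 = -1.0 + 5·4.8751 − 5 = 18.375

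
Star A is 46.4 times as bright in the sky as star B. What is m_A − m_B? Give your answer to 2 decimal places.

Pogson: Δm = −2.5 log₁₀(ratio) = −2.5 log₁₀(46.4) = −2.5 × 1.6665 = -4.166
Star A is brighter, so it has the smaller magnitude: the difference is negative.

m_A − m_B ≈ -4.17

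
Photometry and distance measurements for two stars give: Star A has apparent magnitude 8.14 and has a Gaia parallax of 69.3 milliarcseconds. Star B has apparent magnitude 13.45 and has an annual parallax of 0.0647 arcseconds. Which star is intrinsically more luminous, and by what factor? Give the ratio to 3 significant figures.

Star A: p = 69.3 mas = 0.0693″ → d = 1/p = 14.43 pc
Star A: M = m − 5 log₁₀ d + 5 = 8.14 − 5·1.1593 + 5 = 7.344
Star B: d = 1/p = 1/0.0647″ = 15.46 pc
Star B: M = m − 5 log₁₀ d + 5 = 13.45 − 5·1.1891 + 5 = 12.505
ΔM = M_A − M_B = 7.344 − (12.505) = -5.161; smaller M is more luminous → Star A.
L ratio = 10^(0.4 |ΔM|) = 10^2.064 = 116.0

Star A is more luminous, by a factor of 116.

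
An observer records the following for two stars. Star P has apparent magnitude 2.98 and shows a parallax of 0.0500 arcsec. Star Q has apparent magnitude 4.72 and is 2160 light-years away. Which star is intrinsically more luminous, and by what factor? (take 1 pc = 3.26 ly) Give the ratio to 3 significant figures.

Star P: d = 1/p = 1/0.0500″ = 20.00 pc
Star P: M = m − 5 log₁₀ d + 5 = 2.98 − 5·1.3010 + 5 = 1.475
Star Q: d = 2160 ly / 3.26 = 662.6 pc
Star Q: M = m − 5 log₁₀ d + 5 = 4.72 − 5·2.8212 + 5 = -4.386
ΔM = M_P − M_Q = 1.475 − (-4.386) = 5.861; smaller M is more luminous → Star Q.
L ratio = 10^(0.4 |ΔM|) = 10^2.344 = 221.0

Star Q is more luminous, by a factor of 221.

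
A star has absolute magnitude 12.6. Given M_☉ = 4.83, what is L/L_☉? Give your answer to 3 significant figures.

L/L_☉ ≈ 7.80×10^-4

M − M_☉ = 12.6 − 4.83 = 7.770
L/L_☉ = 10^(−0.4 (M − M_☉)) = 10^-3.108 = 7.798×10^-4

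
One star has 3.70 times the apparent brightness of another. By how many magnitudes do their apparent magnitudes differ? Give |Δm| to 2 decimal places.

|Δm| ≈ 1.42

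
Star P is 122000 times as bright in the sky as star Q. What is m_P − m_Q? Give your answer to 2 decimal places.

Pogson: Δm = −2.5 log₁₀(ratio) = −2.5 log₁₀(122000) = −2.5 × 5.0864 = -12.716
Star P is brighter, so it has the smaller magnitude: the difference is negative.

m_P − m_Q ≈ -12.72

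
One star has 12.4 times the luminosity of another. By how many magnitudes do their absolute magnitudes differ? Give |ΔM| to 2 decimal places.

|ΔM| ≈ 2.73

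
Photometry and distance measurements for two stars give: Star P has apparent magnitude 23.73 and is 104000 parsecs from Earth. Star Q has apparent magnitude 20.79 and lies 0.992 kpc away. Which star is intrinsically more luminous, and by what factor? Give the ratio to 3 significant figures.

Star P: M = m − 5 log₁₀ d + 5 = 23.73 − 5·5.0170 + 5 = 3.645
Star Q: d = 0.992 kpc = 992.0 pc
Star Q: M = m − 5 log₁₀ d + 5 = 20.79 − 5·2.9965 + 5 = 10.807
ΔM = M_P − M_Q = 3.645 − (10.807) = -7.163; smaller M is more luminous → Star P.
L ratio = 10^(0.4 |ΔM|) = 10^2.865 = 732.9

Star P is more luminous, by a factor of 733.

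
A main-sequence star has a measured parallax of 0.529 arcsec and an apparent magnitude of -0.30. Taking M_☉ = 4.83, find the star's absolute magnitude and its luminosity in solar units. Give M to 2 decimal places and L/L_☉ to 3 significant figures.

d = 1/p = 1/0.529″ = 1.890 pc
M = m − 5 log₁₀ d + 5 = -0.30 − 5·0.2765 + 5 = 3.317
M − M_☉ = 3.317 − 4.83 = -1.513
L/L_☉ = 10^(−0.4 × -1.513) = 4.028

M ≈ 3.32; L/L_☉ ≈ 4.03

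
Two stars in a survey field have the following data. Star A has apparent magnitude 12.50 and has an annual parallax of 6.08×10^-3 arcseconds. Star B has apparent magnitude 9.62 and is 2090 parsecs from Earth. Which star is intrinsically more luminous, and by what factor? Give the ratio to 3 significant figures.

Star A: d = 1/p = 1/6.08×10^-3″ = 164.5 pc
Star A: M = m − 5 log₁₀ d + 5 = 12.50 − 5·2.2161 + 5 = 6.420
Star B: M = m − 5 log₁₀ d + 5 = 9.62 − 5·3.3201 + 5 = -1.981
ΔM = M_A − M_B = 6.420 − (-1.981) = 8.400; smaller M is more luminous → Star B.
L ratio = 10^(0.4 |ΔM|) = 10^3.360 = 2291

Star B is more luminous, by a factor of 2290.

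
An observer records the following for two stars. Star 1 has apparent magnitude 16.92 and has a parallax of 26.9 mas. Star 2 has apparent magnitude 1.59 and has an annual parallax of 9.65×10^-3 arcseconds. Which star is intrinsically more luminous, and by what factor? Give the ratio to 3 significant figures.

Star 1: p = 26.9 mas = 0.0269″ → d = 1/p = 37.17 pc
Star 1: M = m − 5 log₁₀ d + 5 = 16.92 − 5·1.5702 + 5 = 14.069
Star 2: d = 1/p = 1/9.65×10^-3″ = 103.6 pc
Star 2: M = m − 5 log₁₀ d + 5 = 1.59 − 5·2.0155 + 5 = -3.487
ΔM = M_1 − M_2 = 14.069 − (-3.487) = 17.556; smaller M is more luminous → Star 2.
L ratio = 10^(0.4 |ΔM|) = 10^7.022 = 1.053×10^7

Star 2 is more luminous, by a factor of 1.05×10^7.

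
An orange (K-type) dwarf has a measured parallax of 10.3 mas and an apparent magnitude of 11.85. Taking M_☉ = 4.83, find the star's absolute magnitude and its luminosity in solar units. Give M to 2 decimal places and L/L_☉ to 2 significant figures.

d = 1/p = 1000/10.3 mas = 97.09 pc
M = m − 5 log₁₀ d + 5 = 11.85 − 5·1.9872 + 5 = 6.914
M − M_☉ = 6.914 − 4.83 = 2.084
L/L_☉ = 10^(−0.4 × 2.084) = 0.1467

M ≈ 6.91; L/L_☉ ≈ 0.15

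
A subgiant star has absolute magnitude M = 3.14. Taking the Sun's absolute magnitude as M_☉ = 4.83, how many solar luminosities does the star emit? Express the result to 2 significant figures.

M − M_☉ = 3.14 − 4.83 = -1.690
L/L_☉ = 10^(−0.4 (M − M_☉)) = 10^0.676 = 4.742

L/L_☉ ≈ 4.7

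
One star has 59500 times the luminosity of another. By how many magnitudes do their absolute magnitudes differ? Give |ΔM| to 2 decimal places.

|ΔM| ≈ 11.94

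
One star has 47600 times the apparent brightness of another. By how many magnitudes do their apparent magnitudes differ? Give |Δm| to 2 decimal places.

Pogson: Δm = −2.5 log₁₀(ratio) = −2.5 log₁₀(47600) = −2.5 × 4.6776 = -11.694

|Δm| ≈ 11.69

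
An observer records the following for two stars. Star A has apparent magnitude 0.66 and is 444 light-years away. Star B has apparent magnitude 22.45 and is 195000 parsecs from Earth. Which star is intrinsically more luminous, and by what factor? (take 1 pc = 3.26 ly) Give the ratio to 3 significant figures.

Star A is more luminous, by a factor of 254.

Star A: d = 444 ly / 3.26 = 136.2 pc
Star A: M = m − 5 log₁₀ d + 5 = 0.66 − 5·2.1342 + 5 = -5.011
Star B: M = m − 5 log₁₀ d + 5 = 22.45 − 5·5.2900 + 5 = 1.000
ΔM = M_A − M_B = -5.011 − (1.000) = -6.011; smaller M is more luminous → Star A.
L ratio = 10^(0.4 |ΔM|) = 10^2.404 = 253.7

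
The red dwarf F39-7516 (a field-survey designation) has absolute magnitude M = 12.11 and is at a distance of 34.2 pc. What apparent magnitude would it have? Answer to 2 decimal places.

m ≈ 14.78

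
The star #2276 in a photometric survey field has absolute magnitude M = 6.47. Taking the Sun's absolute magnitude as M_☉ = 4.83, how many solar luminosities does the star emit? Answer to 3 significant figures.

L/L_☉ ≈ 0.221

M − M_☉ = 6.47 − 4.83 = 1.640
L/L_☉ = 10^(−0.4 (M − M_☉)) = 10^-0.656 = 0.2208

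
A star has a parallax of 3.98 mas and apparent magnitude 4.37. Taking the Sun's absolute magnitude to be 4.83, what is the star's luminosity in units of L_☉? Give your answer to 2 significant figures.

L/L_☉ ≈ 960

d = 1/p = 1000/3.98 mas = 251.3 pc
M = m − 5 log₁₀ d + 5 = 4.37 − 5·2.4001 + 5 = -2.631
M − M_☉ = -2.631 − 4.83 = -7.461
L/L_☉ = 10^(−0.4 × -7.461) = 964.3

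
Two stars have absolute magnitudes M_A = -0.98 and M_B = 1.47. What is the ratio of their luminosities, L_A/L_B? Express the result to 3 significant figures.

ΔM = M_A − M_B = -2.45
L_A/L_B = 10^(−0.4 ΔM) = 10^0.980 = 9.550

L_A/L_B ≈ 9.55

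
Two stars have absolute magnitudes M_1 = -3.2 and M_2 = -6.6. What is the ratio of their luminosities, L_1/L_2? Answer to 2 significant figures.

L_1/L_2 ≈ 0.044

ΔM = M_1 − M_2 = 3.4
L_1/L_2 = 10^(−0.4 ΔM) = 10^-1.360 = 0.04365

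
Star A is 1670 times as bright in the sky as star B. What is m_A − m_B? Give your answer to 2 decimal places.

m_A − m_B ≈ -8.06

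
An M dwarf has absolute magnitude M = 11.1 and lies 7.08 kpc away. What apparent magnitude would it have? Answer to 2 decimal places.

m ≈ 25.35

d = 7.08 kpc = 7080 pc
m = M + 5 log₁₀ d − 5 = 11.1 + 5·3.8500 − 5 = 25.350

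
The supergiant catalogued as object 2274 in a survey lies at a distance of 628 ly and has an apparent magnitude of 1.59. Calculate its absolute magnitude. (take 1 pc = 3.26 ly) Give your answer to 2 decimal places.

M ≈ -4.83

d = 628 ly / 3.26 = 192.6 pc
5 log₁₀(d/10 pc) = 5 log₁₀(192.6) − 5 = 6.424
M = m − 5 log₁₀(d/10) = 1.59 − 6.424 = -4.834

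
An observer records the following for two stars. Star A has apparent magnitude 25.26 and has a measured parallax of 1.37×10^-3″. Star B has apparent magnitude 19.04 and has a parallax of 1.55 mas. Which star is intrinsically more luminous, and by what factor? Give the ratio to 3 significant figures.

Star A: d = 1/p = 1/1.37×10^-3″ = 729.9 pc
Star A: M = m − 5 log₁₀ d + 5 = 25.26 − 5·2.8633 + 5 = 15.944
Star B: p = 1.55 mas = 1.55×10^-3″ → d = 1/p = 645.2 pc
Star B: M = m − 5 log₁₀ d + 5 = 19.04 − 5·2.8097 + 5 = 9.992
ΔM = M_A − M_B = 15.944 − (9.992) = 5.952; smaller M is more luminous → Star B.
L ratio = 10^(0.4 |ΔM|) = 10^2.381 = 240.3

Star B is more luminous, by a factor of 240.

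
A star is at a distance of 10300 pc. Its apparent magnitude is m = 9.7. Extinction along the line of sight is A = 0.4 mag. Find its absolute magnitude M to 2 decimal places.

M ≈ -5.76

5 log₁₀(d/10 pc) = 5 log₁₀(10300) − 5 = 15.064
M = m − 5 log₁₀(d/10) − A = 9.7 − 15.064 − 0.4 = -5.764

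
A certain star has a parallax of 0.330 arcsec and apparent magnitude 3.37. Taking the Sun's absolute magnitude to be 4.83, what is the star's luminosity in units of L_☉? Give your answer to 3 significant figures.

d = 1/p = 1/0.330″ = 3.030 pc
M = m − 5 log₁₀ d + 5 = 3.37 − 5·0.4815 + 5 = 5.963
M − M_☉ = 5.963 − 4.83 = 1.133
L/L_☉ = 10^(−0.4 × 1.133) = 0.3523

L/L_☉ ≈ 0.352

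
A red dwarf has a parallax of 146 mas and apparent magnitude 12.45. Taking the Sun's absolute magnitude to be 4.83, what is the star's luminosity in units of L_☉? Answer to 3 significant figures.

L/L_☉ ≈ 4.20×10^-4

d = 1/p = 1000/146 mas = 6.849 pc
M = m − 5 log₁₀ d + 5 = 12.45 − 5·0.8356 + 5 = 13.272
M − M_☉ = 13.272 − 4.83 = 8.442
L/L_☉ = 10^(−0.4 × 8.442) = 4.200×10^-4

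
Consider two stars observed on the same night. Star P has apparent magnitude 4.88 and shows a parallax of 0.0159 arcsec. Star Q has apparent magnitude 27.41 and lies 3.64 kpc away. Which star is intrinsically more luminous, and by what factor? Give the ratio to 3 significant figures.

Star P: d = 1/p = 1/0.0159″ = 62.89 pc
Star P: M = m − 5 log₁₀ d + 5 = 4.88 − 5·1.7986 + 5 = 0.887
Star Q: d = 3.64 kpc = 3640 pc
Star Q: M = m − 5 log₁₀ d + 5 = 27.41 − 5·3.5611 + 5 = 14.604
ΔM = M_P − M_Q = 0.887 − (14.604) = -13.718; smaller M is more luminous → Star P.
L ratio = 10^(0.4 |ΔM|) = 10^5.487 = 306900

Star P is more luminous, by a factor of 307000.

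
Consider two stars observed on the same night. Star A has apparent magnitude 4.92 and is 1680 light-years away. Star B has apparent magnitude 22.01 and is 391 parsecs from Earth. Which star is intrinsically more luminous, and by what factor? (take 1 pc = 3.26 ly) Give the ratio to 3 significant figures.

Star A is more luminous, by a factor of 1.19×10^7.

Star A: d = 1680 ly / 3.26 = 515.3 pc
Star A: M = m − 5 log₁₀ d + 5 = 4.92 − 5·2.7121 + 5 = -3.640
Star B: M = m − 5 log₁₀ d + 5 = 22.01 − 5·2.5922 + 5 = 14.049
ΔM = M_A − M_B = -3.640 − (14.049) = -17.690; smaller M is more luminous → Star A.
L ratio = 10^(0.4 |ΔM|) = 10^7.076 = 1.191×10^7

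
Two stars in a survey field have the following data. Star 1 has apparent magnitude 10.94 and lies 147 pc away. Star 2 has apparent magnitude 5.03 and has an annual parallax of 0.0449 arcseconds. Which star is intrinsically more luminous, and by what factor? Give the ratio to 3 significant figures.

Star 2 is more luminous, by a factor of 5.31.

Star 1: M = m − 5 log₁₀ d + 5 = 10.94 − 5·2.1673 + 5 = 5.103
Star 2: d = 1/p = 1/0.0449″ = 22.27 pc
Star 2: M = m − 5 log₁₀ d + 5 = 5.03 − 5·1.3478 + 5 = 3.291
ΔM = M_1 − M_2 = 5.103 − (3.291) = 1.812; smaller M is more luminous → Star 2.
L ratio = 10^(0.4 |ΔM|) = 10^0.725 = 5.307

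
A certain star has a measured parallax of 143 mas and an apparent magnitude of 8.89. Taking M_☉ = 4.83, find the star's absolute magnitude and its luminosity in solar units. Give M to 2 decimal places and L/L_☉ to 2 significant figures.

M ≈ 9.67; L/L_☉ ≈ 0.012

d = 1/p = 1000/143 mas = 6.993 pc
M = m − 5 log₁₀ d + 5 = 8.89 − 5·0.8447 + 5 = 9.667
M − M_☉ = 9.667 − 4.83 = 4.837
L/L_☉ = 10^(−0.4 × 4.837) = 0.01162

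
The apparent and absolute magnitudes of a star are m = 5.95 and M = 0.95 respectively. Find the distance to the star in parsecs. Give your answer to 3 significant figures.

d ≈ 100 pc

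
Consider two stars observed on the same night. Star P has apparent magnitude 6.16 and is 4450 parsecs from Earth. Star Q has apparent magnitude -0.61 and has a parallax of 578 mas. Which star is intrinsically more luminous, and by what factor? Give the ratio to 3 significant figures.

Star P is more luminous, by a factor of 13000.

Star P: M = m − 5 log₁₀ d + 5 = 6.16 − 5·3.6484 + 5 = -7.082
Star Q: p = 578 mas = 0.578″ → d = 1/p = 1.730 pc
Star Q: M = m − 5 log₁₀ d + 5 = -0.61 − 5·0.2381 + 5 = 3.200
ΔM = M_P − M_Q = -7.082 − (3.200) = -10.281; smaller M is more luminous → Star P.
L ratio = 10^(0.4 |ΔM|) = 10^4.113 = 12960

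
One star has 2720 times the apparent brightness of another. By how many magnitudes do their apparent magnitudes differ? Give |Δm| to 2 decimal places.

|Δm| ≈ 8.59

Pogson: Δm = −2.5 log₁₀(ratio) = −2.5 log₁₀(2720) = −2.5 × 3.4346 = -8.586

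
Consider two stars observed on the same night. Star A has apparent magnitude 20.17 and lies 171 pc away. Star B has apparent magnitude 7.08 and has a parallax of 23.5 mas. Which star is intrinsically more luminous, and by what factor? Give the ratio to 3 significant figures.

Star B is more luminous, by a factor of 10700.

Star A: M = m − 5 log₁₀ d + 5 = 20.17 − 5·2.2330 + 5 = 14.005
Star B: p = 23.5 mas = 0.0235″ → d = 1/p = 42.55 pc
Star B: M = m − 5 log₁₀ d + 5 = 7.08 − 5·1.6289 + 5 = 3.935
ΔM = M_A − M_B = 14.005 − (3.935) = 10.070; smaller M is more luminous → Star B.
L ratio = 10^(0.4 |ΔM|) = 10^4.028 = 10660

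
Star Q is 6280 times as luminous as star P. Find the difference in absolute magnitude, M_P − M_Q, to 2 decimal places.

M_P − M_Q ≈ 9.49

Pogson: ΔM = −2.5 log₁₀(ratio) = −2.5 log₁₀(6280) = −2.5 × 3.7980 = -9.495
Star Q is brighter so has the smaller magnitude: M_P − M_Q is positive.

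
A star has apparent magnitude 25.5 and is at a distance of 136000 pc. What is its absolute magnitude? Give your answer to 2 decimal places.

M ≈ 4.83

5 log₁₀(d/10 pc) = 5 log₁₀(136000) − 5 = 20.668
M = m − 5 log₁₀(d/10) = 25.5 − 20.668 = 4.832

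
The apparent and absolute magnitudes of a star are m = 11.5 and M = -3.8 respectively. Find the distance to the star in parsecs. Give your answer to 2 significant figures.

d ≈ 11000 pc

Distance modulus: m − M = 11.5 − (-3.8) = 15.300
m − M = 5 log₁₀ d − 5
log₁₀ d = (m − M)/5 + 1 = 4.0600
d = 10^4.0600 = 11480 pc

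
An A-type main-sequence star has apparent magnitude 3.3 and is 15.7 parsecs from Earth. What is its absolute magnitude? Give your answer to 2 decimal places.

M ≈ 2.32

5 log₁₀(d/10 pc) = 5 log₁₀(15.70) − 5 = 0.979
M = m − 5 log₁₀(d/10) = 3.3 − 0.979 = 2.321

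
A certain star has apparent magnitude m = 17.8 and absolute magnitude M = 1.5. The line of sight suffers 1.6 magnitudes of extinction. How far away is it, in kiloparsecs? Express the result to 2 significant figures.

m − M = 5 log₁₀(d/10 pc) + A  ⇒  17.8 − (1.5) − 1.6 = 5 log₁₀(d/10)
14.700 = 5 log₁₀(d/10)
log₁₀ d = (m − M − A)/5 + 1 = 3.9400
d = 10^3.9400 = 8710 pc
= 8.710 kpc

d ≈ 8.7 kpc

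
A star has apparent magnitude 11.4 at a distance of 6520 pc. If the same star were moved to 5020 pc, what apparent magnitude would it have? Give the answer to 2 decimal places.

m ≈ 10.83

Flux ∝ 1/d², so Δm = 5 log₁₀(d₂/d₁) = 5 log₁₀(5020/6520) = -0.568
m₂ = m₁ + Δm = 11.4 + (-0.568) = 10.832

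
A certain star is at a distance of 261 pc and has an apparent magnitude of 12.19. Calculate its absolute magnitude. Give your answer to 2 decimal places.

M ≈ 5.11

5 log₁₀(d/10 pc) = 5 log₁₀(261.0) − 5 = 7.083
M = m − 5 log₁₀(d/10) = 12.19 − 7.083 = 5.107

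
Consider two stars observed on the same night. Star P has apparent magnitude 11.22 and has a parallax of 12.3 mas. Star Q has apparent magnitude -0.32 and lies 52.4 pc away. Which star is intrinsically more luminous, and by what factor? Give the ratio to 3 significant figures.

Star Q is more luminous, by a factor of 17200.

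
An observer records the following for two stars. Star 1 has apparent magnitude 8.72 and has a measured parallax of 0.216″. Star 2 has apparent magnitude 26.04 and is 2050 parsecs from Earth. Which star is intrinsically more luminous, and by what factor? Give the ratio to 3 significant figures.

Star 1 is more luminous, by a factor of 43.2.

Star 1: d = 1/p = 1/0.216″ = 4.630 pc
Star 1: M = m − 5 log₁₀ d + 5 = 8.72 − 5·0.6655 + 5 = 10.392
Star 2: M = m − 5 log₁₀ d + 5 = 26.04 − 5·3.3118 + 5 = 14.481
ΔM = M_1 − M_2 = 10.392 − (14.481) = -4.089; smaller M is more luminous → Star 1.
L ratio = 10^(0.4 |ΔM|) = 10^1.636 = 43.21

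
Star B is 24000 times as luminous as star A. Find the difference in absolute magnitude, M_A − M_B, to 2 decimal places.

Pogson: ΔM = −2.5 log₁₀(ratio) = −2.5 log₁₀(24000) = −2.5 × 4.3802 = -10.951
Star B is brighter so has the smaller magnitude: M_A − M_B is positive.

M_A − M_B ≈ 10.95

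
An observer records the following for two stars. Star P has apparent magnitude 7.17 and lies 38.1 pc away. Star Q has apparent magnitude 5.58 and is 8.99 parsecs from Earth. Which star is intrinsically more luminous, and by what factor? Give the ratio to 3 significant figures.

Star P: M = m − 5 log₁₀ d + 5 = 7.17 − 5·1.5809 + 5 = 4.265
Star Q: M = m − 5 log₁₀ d + 5 = 5.58 − 5·0.9538 + 5 = 5.811
ΔM = M_P − M_Q = 4.265 − (5.811) = -1.546; smaller M is more luminous → Star P.
L ratio = 10^(0.4 |ΔM|) = 10^0.618 = 4.153

Star P is more luminous, by a factor of 4.15.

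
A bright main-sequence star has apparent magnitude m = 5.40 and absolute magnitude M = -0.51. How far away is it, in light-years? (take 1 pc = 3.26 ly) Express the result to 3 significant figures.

d ≈ 496 ly

Distance modulus: m − M = 5.40 − (-0.51) = 5.910
m − M = 5 log₁₀ d − 5
log₁₀ d = (m − M)/5 + 1 = 2.1820
d = 10^2.1820 = 152.1 pc
= 495.7 ly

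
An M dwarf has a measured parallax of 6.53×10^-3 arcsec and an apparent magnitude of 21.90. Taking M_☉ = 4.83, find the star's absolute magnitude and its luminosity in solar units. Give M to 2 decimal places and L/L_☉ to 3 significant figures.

M ≈ 15.97; L/L_☉ ≈ 3.48×10^-5

d = 1/p = 1/6.53×10^-3″ = 153.1 pc
M = m − 5 log₁₀ d + 5 = 21.90 − 5·2.1851 + 5 = 15.975
M − M_☉ = 15.975 − 4.83 = 11.145
L/L_☉ = 10^(−0.4 × 11.145) = 3.485×10^-5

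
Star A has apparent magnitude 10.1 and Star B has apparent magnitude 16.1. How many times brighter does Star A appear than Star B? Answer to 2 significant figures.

250

Δm = 10.1 − (16.1) = -6.0
Flux ratio = 10^(−0.4 Δm) = 10^(−0.4 × -6.0) = 10^2.400 = 251.2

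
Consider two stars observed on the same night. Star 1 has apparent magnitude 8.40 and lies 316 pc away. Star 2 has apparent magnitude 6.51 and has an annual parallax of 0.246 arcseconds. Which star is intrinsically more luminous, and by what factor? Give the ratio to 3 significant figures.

Star 1 is more luminous, by a factor of 1060.

Star 1: M = m − 5 log₁₀ d + 5 = 8.40 − 5·2.4997 + 5 = 0.902
Star 2: d = 1/p = 1/0.246″ = 4.065 pc
Star 2: M = m − 5 log₁₀ d + 5 = 6.51 − 5·0.6091 + 5 = 8.465
ΔM = M_1 − M_2 = 0.902 − (8.465) = -7.563; smaller M is more luminous → Star 1.
L ratio = 10^(0.4 |ΔM|) = 10^3.025 = 1060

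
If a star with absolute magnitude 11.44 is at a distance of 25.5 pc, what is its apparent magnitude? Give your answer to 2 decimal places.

m ≈ 13.47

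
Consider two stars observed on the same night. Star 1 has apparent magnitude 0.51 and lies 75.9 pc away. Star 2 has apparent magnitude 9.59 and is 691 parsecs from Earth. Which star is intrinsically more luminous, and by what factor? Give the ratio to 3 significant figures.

Star 1: M = m − 5 log₁₀ d + 5 = 0.51 − 5·1.8802 + 5 = -3.891
Star 2: M = m − 5 log₁₀ d + 5 = 9.59 − 5·2.8395 + 5 = 0.393
ΔM = M_1 − M_2 = -3.891 − (0.393) = -4.284; smaller M is more luminous → Star 1.
L ratio = 10^(0.4 |ΔM|) = 10^1.714 = 51.70

Star 1 is more luminous, by a factor of 51.7.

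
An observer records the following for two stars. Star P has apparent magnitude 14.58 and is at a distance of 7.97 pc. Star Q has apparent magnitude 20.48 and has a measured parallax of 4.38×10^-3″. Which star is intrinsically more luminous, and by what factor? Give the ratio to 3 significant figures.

Star Q is more luminous, by a factor of 3.58.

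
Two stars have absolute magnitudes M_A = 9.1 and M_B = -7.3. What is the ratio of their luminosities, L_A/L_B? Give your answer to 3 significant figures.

ΔM = M_A − M_B = 16.4
L_A/L_B = 10^(−0.4 ΔM) = 10^-6.560 = 2.754×10^-7

L_A/L_B ≈ 2.75×10^-7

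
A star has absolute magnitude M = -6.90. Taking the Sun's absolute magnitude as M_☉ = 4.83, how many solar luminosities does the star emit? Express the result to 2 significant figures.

L/L_☉ ≈ 49000

M − M_☉ = -6.90 − 4.83 = -11.730
L/L_☉ = 10^(−0.4 (M − M_☉)) = 10^4.692 = 49200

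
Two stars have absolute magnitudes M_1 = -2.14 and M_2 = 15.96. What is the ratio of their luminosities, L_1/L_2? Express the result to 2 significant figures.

ΔM = M_1 − M_2 = -18.10
L_1/L_2 = 10^(−0.4 ΔM) = 10^7.240 = 1.738×10^7

L_1/L_2 ≈ 1.7×10^7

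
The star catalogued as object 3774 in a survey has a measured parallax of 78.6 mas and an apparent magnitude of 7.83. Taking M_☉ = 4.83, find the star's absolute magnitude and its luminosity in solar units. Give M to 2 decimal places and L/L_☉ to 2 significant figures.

d = 1/p = 1000/78.6 mas = 12.72 pc
M = m − 5 log₁₀ d + 5 = 7.83 − 5·1.1046 + 5 = 7.307
M − M_☉ = 7.307 − 4.83 = 2.477
L/L_☉ = 10^(−0.4 × 2.477) = 0.1021

M ≈ 7.31; L/L_☉ ≈ 0.10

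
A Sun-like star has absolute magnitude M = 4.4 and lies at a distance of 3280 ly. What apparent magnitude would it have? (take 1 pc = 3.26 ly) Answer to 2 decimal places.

m ≈ 14.41

d = 3280 ly / 3.26 = 1006 pc
m = M + 5 log₁₀ d − 5 = 4.4 + 5·3.0027 − 5 = 14.413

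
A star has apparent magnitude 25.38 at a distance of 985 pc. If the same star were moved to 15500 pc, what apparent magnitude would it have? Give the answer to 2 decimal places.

Flux ∝ 1/d², so Δm = 5 log₁₀(d₂/d₁) = 5 log₁₀(15500/985) = 5.984
m₂ = m₁ + Δm = 25.38 + (5.984) = 31.364

m ≈ 31.36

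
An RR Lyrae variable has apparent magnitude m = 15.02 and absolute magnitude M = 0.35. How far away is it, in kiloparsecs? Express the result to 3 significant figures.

d ≈ 8.59 kpc

Distance modulus: m − M = 15.02 − (0.35) = 14.670
m − M = 5 log₁₀ d − 5
log₁₀ d = (m − M)/5 + 1 = 3.9340
d = 10^3.9340 = 8590 pc
= 8.590 kpc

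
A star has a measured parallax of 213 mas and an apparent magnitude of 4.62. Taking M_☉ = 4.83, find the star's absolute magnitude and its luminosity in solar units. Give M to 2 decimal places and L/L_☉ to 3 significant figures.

M ≈ 6.26; L/L_☉ ≈ 0.267

d = 1/p = 1000/213 mas = 4.695 pc
M = m − 5 log₁₀ d + 5 = 4.62 − 5·0.6716 + 5 = 6.262
M − M_☉ = 6.262 − 4.83 = 1.432
L/L_☉ = 10^(−0.4 × 1.432) = 0.2674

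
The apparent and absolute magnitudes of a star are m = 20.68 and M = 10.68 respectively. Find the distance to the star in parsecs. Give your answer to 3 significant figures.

d ≈ 1000 pc

Distance modulus: m − M = 20.68 − (10.68) = 10.000
m − M = 5 log₁₀ d − 5
log₁₀ d = (m − M)/5 + 1 = 3.0000
d = 10^3.0000 = 1000 pc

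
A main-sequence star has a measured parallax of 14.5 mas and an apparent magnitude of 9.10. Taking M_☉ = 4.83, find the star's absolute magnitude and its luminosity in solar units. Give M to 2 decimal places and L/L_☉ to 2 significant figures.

M ≈ 4.91; L/L_☉ ≈ 0.93

d = 1/p = 1000/14.5 mas = 68.97 pc
M = m − 5 log₁₀ d + 5 = 9.10 − 5·1.8386 + 5 = 4.907
M − M_☉ = 4.907 − 4.83 = 0.077
L/L_☉ = 10^(−0.4 × 0.077) = 0.9317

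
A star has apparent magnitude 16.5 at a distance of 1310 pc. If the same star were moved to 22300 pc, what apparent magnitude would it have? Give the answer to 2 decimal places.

Flux ∝ 1/d², so Δm = 5 log₁₀(d₂/d₁) = 5 log₁₀(22300/1310) = 6.155
m₂ = m₁ + Δm = 16.5 + (6.155) = 22.655

m ≈ 22.66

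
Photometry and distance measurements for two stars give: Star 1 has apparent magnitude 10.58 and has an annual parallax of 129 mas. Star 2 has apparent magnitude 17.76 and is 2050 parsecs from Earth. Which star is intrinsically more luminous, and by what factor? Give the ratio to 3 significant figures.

Star 1: p = 129 mas = 0.129″ → d = 1/p = 7.752 pc
Star 1: M = m − 5 log₁₀ d + 5 = 10.58 − 5·0.8894 + 5 = 11.133
Star 2: M = m − 5 log₁₀ d + 5 = 17.76 − 5·3.3118 + 5 = 6.201
ΔM = M_1 − M_2 = 11.133 − (6.201) = 4.932; smaller M is more luminous → Star 2.
L ratio = 10^(0.4 |ΔM|) = 10^1.973 = 93.90

Star 2 is more luminous, by a factor of 93.9.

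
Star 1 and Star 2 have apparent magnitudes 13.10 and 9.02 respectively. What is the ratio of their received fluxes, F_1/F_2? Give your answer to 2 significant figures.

F_1/F_2 ≈ 0.023

Δm = 13.10 − (9.02) = 4.08
Flux ratio = 10^(−0.4 Δm) = 10^(−0.4 × 4.08) = 10^-1.632 = 0.02333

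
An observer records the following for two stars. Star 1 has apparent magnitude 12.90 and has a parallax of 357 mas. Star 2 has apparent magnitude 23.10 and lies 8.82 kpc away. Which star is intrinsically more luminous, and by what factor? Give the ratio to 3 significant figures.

Star 2 is more luminous, by a factor of 825.

Star 1: p = 357 mas = 0.357″ → d = 1/p = 2.801 pc
Star 1: M = m − 5 log₁₀ d + 5 = 12.90 − 5·0.4473 + 5 = 15.663
Star 2: d = 8.82 kpc = 8820 pc
Star 2: M = m − 5 log₁₀ d + 5 = 23.10 − 5·3.9455 + 5 = 8.373
ΔM = M_1 − M_2 = 15.663 − (8.373) = 7.291; smaller M is more luminous → Star 2.
L ratio = 10^(0.4 |ΔM|) = 10^2.916 = 824.7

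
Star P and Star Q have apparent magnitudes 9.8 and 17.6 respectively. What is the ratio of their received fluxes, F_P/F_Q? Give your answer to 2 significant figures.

F_P/F_Q ≈ 1300

Δm = 9.8 − (17.6) = -7.8
Flux ratio = 10^(−0.4 Δm) = 10^(−0.4 × -7.8) = 10^3.120 = 1318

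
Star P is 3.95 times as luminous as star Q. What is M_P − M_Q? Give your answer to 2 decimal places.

Pogson: ΔM = −2.5 log₁₀(ratio) = −2.5 log₁₀(3.95) = −2.5 × 0.5966 = -1.491
Star P is brighter, so it has the smaller magnitude: the difference is negative.

M_P − M_Q ≈ -1.49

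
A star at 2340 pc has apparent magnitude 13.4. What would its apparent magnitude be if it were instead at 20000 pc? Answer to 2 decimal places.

Flux ∝ 1/d², so Δm = 5 log₁₀(d₂/d₁) = 5 log₁₀(20000/2340) = 4.659
m₂ = m₁ + Δm = 13.4 + (4.659) = 18.059

m ≈ 18.06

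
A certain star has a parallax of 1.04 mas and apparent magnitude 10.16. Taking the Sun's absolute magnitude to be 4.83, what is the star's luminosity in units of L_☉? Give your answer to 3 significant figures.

L/L_☉ ≈ 68.2

d = 1/p = 1000/1.04 mas = 961.5 pc
M = m − 5 log₁₀ d + 5 = 10.16 − 5·2.9830 + 5 = 0.245
M − M_☉ = 0.245 − 4.83 = -4.585
L/L_☉ = 10^(−0.4 × -4.585) = 68.22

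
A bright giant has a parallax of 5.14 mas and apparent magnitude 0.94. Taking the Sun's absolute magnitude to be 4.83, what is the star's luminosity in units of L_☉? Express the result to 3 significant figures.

L/L_☉ ≈ 13600

d = 1/p = 1000/5.14 mas = 194.6 pc
M = m − 5 log₁₀ d + 5 = 0.94 − 5·2.2890 + 5 = -5.505
M − M_☉ = -5.505 − 4.83 = -10.335
L/L_☉ = 10^(−0.4 × -10.335) = 13620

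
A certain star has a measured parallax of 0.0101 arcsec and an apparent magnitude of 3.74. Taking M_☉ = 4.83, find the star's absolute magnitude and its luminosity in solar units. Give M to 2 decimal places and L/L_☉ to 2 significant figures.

M ≈ -1.24; L/L_☉ ≈ 270

d = 1/p = 1/0.0101″ = 99.01 pc
M = m − 5 log₁₀ d + 5 = 3.74 − 5·1.9957 + 5 = -1.238
M − M_☉ = -1.238 − 4.83 = -6.068
L/L_☉ = 10^(−0.4 × -6.068) = 267.5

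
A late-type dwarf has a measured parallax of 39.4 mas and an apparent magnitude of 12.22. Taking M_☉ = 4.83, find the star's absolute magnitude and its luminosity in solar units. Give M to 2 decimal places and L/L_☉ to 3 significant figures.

M ≈ 10.20; L/L_☉ ≈ 7.13×10^-3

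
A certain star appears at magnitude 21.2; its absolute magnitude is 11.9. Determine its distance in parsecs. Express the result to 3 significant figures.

d ≈ 724 pc

μ = m − M = 9.300
m − M = 5 log₁₀ d − 5
log₁₀ d = (m − M)/5 + 1 = 2.8600
d = 10^2.8600 = 724.4 pc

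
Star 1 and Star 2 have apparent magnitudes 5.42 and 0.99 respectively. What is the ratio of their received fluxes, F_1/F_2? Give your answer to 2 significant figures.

F_1/F_2 ≈ 0.017

Δm = 5.42 − (0.99) = 4.43
Flux ratio = 10^(−0.4 Δm) = 10^(−0.4 × 4.43) = 10^-1.772 = 0.01690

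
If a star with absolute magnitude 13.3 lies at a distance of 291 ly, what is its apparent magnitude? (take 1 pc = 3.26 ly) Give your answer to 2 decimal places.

m ≈ 18.05

d = 291 ly / 3.26 = 89.26 pc
m = M + 5 log₁₀ d − 5 = 13.3 + 5·1.9507 − 5 = 18.053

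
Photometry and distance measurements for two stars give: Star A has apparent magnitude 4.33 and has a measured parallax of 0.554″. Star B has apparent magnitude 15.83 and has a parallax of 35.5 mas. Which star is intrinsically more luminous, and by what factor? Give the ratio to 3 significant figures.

Star A is more luminous, by a factor of 163.

Star A: d = 1/p = 1/0.554″ = 1.805 pc
Star A: M = m − 5 log₁₀ d + 5 = 4.33 − 5·0.2565 + 5 = 8.048
Star B: p = 35.5 mas = 0.0355″ → d = 1/p = 28.17 pc
Star B: M = m − 5 log₁₀ d + 5 = 15.83 − 5·1.4498 + 5 = 13.581
ΔM = M_A − M_B = 8.048 − (13.581) = -5.534; smaller M is more luminous → Star A.
L ratio = 10^(0.4 |ΔM|) = 10^2.213 = 163.5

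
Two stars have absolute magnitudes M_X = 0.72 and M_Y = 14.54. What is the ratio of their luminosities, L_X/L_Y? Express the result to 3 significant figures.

L_X/L_Y ≈ 337000

ΔM = M_X − M_Y = -13.82
L_X/L_Y = 10^(−0.4 ΔM) = 10^5.528 = 337300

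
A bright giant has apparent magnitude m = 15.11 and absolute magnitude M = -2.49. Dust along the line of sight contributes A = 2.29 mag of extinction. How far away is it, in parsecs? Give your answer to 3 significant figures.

d ≈ 11500 pc

m − M = 5 log₁₀(d/10 pc) + A  ⇒  15.11 − (-2.49) − 2.29 = 5 log₁₀(d/10)
15.310 = 5 log₁₀(d/10)
log₁₀ d = (m − M − A)/5 + 1 = 4.0620
d = 10^4.0620 = 11530 pc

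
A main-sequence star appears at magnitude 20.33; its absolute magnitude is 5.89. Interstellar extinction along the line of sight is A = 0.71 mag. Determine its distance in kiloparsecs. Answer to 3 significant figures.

m − M = 5 log₁₀(d/10 pc) + A  ⇒  20.33 − (5.89) − 0.71 = 5 log₁₀(d/10)
13.730 = 5 log₁₀(d/10)
log₁₀ d = (m − M − A)/5 + 1 = 3.7460
d = 10^3.7460 = 5572 pc
= 5.572 kpc

d ≈ 5.57 kpc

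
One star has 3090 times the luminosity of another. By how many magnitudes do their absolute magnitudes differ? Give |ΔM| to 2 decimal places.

Pogson: ΔM = −2.5 log₁₀(ratio) = −2.5 log₁₀(3090) = −2.5 × 3.4900 = -8.725

|ΔM| ≈ 8.72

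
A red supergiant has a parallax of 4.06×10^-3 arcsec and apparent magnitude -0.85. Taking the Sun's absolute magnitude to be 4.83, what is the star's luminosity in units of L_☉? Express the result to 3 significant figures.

d = 1/p = 1/4.06×10^-3″ = 246.3 pc
M = m − 5 log₁₀ d + 5 = -0.85 − 5·2.3915 + 5 = -7.807
M − M_☉ = -7.807 − 4.83 = -12.637
L/L_☉ = 10^(−0.4 × -12.637) = 113500

L/L_☉ ≈ 113000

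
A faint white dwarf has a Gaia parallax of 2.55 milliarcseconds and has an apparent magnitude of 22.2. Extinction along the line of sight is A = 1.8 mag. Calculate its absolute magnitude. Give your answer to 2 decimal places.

M ≈ 12.43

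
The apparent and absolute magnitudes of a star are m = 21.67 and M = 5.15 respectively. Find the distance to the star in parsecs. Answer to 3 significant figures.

μ = m − M = 16.520
m − M = 5 log₁₀ d − 5
log₁₀ d = (m − M)/5 + 1 = 4.3040
d = 10^4.3040 = 20140 pc

d ≈ 20100 pc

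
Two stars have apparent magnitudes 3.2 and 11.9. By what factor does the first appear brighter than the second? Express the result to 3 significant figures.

Δm = 3.2 − (11.9) = -8.7
Flux ratio = 10^(−0.4 Δm) = 10^(−0.4 × -8.7) = 10^3.480 = 3020

3020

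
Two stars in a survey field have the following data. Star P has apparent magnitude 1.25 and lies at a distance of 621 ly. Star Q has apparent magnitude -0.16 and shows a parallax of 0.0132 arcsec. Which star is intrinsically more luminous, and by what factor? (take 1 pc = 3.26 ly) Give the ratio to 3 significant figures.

Star P is more luminous, by a factor of 1.73.

Star P: d = 621 ly / 3.26 = 190.5 pc
Star P: M = m − 5 log₁₀ d + 5 = 1.25 − 5·2.2799 + 5 = -5.149
Star Q: d = 1/p = 1/0.0132″ = 75.76 pc
Star Q: M = m − 5 log₁₀ d + 5 = -0.16 − 5·1.8794 + 5 = -4.557
ΔM = M_P − M_Q = -5.149 − (-4.557) = -0.592; smaller M is more luminous → Star P.
L ratio = 10^(0.4 |ΔM|) = 10^0.237 = 1.725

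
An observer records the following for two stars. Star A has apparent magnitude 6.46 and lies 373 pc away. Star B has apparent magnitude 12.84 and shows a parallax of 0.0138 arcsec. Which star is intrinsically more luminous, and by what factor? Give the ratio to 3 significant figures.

Star A is more luminous, by a factor of 9440.

Star A: M = m − 5 log₁₀ d + 5 = 6.46 − 5·2.5717 + 5 = -1.399
Star B: d = 1/p = 1/0.0138″ = 72.46 pc
Star B: M = m − 5 log₁₀ d + 5 = 12.84 − 5·1.8601 + 5 = 8.539
ΔM = M_A − M_B = -1.399 − (8.539) = -9.938; smaller M is more luminous → Star A.
L ratio = 10^(0.4 |ΔM|) = 10^3.975 = 9444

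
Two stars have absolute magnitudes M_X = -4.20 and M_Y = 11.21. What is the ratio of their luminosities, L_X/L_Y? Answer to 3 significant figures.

ΔM = M_X − M_Y = -15.41
L_X/L_Y = 10^(−0.4 ΔM) = 10^6.164 = 1.459×10^6

L_X/L_Y ≈ 1.46×10^6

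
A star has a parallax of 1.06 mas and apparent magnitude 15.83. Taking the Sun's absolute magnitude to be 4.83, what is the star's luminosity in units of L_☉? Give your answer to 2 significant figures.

d = 1/p = 1000/1.06 mas = 943.4 pc
M = m − 5 log₁₀ d + 5 = 15.83 − 5·2.9747 + 5 = 5.957
M − M_☉ = 5.957 − 4.83 = 1.127
L/L_☉ = 10^(−0.4 × 1.127) = 0.3543

L/L_☉ ≈ 0.35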